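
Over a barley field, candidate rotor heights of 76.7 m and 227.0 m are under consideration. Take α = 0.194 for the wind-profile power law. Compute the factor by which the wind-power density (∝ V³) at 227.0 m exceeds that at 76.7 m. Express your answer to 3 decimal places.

Speed ratio: V_B/V_A = (z_B/z_A)^α = (227.0/76.7)^0.194 = (2.9596)^0.194 = 1.23429
Power-density ratio: P_B/P_A = (V_B/V_A)³ = (1.23429)³ = 1.88043

1.880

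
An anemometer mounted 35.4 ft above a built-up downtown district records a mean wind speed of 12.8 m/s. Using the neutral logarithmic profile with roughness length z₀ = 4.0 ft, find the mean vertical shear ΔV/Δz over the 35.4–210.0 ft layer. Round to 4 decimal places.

Log law: V₂ = V₁ · ln(z₂/z₀)/ln(z₁/z₀) = 12.8 × 3.9608/2.1804 = 23.2517 m/s
ΔV/Δz = (23.2517 − 12.8)/(210.0 − 35.4) = 10.4517/174.6000 = 0.05986 m/s/ft

0.0599 m/s/ft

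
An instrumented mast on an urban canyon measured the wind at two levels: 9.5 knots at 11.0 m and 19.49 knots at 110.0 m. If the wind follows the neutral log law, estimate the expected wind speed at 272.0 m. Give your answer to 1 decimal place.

Log law: V ∝ ln(z/z₀). From the pair, with r = V₁/V₂ = 0.48743,
ln z₀ = (ln z₁ − r·ln z₂)/(1 − r) = (2.3979 − 0.48743×4.7005)/0.51257 = 0.2082 → z₀ = 1.232 m
V₃ = V₁ · ln(z₃/z₀)/ln(z₁/z₀) = 9.5 × 5.3976/2.1896 = 23.4178 knots

23.4 knots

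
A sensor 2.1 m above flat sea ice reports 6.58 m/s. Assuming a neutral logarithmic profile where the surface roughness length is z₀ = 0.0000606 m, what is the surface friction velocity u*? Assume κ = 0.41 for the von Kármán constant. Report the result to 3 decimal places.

Log law: V(z) = (u*/κ) · ln(z/z₀) ⇒ u* = κ · V / ln(z/z₀)
u* = 0.41 × 6.58 / ln(2.1/0.0000606) = 0.41 × 6.58 / 10.4532
   = 2.6978 / 10.4532 = 0.2581 m/s

u* ≈ 0.258 m/s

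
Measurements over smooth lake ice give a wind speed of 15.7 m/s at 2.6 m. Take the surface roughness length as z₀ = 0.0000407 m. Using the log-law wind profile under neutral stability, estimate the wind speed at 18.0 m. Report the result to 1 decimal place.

Log law: V(z) ∝ ln(z/z₀), so V₂/V₁ = ln(z₂/z₀) / ln(z₁/z₀).
ln(18.0/0.0000407) = 12.9997, ln(2.6/0.0000407) = 11.0648
V₂ = 15.7 × 12.9997/11.0648 = 15.7 × 1.1749 = 18.4454 m/s

18.4 m/s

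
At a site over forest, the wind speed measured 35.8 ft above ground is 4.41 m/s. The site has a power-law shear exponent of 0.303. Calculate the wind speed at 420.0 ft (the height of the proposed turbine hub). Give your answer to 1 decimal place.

Power-law profile: V₂ = V₁ · (z₂/z₁)^α
V₂ = 4.41 × (420.0/35.8)^0.303 = 4.41 × (11.7318)^0.303
    = 4.41 × 2.1087 = 9.2994 m/s

9.3 m/s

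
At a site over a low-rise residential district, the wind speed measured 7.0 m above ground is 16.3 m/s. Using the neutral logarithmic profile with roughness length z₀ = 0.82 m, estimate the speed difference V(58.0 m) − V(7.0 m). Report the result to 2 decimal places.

Log law: V₂ = V₁ · ln(z₂/z₀)/ln(z₁/z₀) = 16.3 × 4.2589/2.1444 = 32.3733 m/s
ΔV = 32.3733 − 16.3 = 16.0733 m/s

16.07 m/s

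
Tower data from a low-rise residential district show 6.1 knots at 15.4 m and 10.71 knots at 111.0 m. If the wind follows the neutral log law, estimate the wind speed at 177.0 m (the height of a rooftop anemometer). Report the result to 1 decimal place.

11.8 knots

Log law: V ∝ ln(z/z₀). From the pair, with r = V₁/V₂ = 0.56956,
ln z₀ = (ln z₁ − r·ln z₂)/(1 − r) = (2.7344 − 0.56956×4.7095)/0.43044 = 0.1208 → z₀ = 1.128 m
V₃ = V₁ · ln(z₃/z₀)/ln(z₁/z₀) = 6.1 × 5.0553/2.6136 = 11.7991 knots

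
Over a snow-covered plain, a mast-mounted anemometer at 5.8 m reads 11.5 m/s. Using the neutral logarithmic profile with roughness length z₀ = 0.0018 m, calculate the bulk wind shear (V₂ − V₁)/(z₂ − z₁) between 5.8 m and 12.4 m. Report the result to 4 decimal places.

Log law: V₂ = V₁ · ln(z₂/z₀)/ln(z₁/z₀) = 11.5 × 8.8377/8.0778 = 12.5817 m/s
ΔV/Δz = (12.5817 − 11.5)/(12.4 − 5.8) = 1.0817/6.6000 = 0.16390 m/s/m

0.1639 m/s/m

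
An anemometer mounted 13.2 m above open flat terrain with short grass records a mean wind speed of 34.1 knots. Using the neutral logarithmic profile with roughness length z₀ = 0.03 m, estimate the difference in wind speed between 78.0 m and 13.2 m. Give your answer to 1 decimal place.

10.0 knots

Log law: V₂ = V₁ · ln(z₂/z₀)/ln(z₁/z₀) = 34.1 × 7.8633/6.0868 = 44.0525 knots
ΔV = 44.0525 − 34.1 = 9.9525 knots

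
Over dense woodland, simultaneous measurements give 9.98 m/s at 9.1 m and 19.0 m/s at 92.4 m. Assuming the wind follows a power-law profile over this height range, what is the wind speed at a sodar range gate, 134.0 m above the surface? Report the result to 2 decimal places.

21.07 m/s

First find α: α = ln(V₂/V₁)/ln(z₂/z₁) = ln(19.0/9.98)/ln(92.4/9.1) = 0.64386/2.31785 = 0.2778
Extrapolate from 92.4 m to 134.0 m: V₃ = 19.0 × (134.0/92.4)^0.2778 = 19.0 × 1.1088 = 21.0667 m/s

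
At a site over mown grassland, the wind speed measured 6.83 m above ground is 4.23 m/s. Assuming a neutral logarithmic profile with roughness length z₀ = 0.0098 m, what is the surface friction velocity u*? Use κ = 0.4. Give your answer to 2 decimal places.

u* ≈ 0.26 m/s

Log law: V(z) = (u*/κ) · ln(z/z₀) ⇒ u* = κ · V / ln(z/z₀)
u* = 0.4 × 4.23 / ln(6.83/0.0098) = 0.4 × 4.23 / 6.5467
   = 1.6920 / 6.5467 = 0.2585 m/s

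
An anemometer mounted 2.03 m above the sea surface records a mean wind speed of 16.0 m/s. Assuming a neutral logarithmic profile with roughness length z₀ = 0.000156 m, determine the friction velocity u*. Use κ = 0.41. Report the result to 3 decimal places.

u* ≈ 0.692 m/s

Log law: V(z) = (u*/κ) · ln(z/z₀) ⇒ u* = κ · V / ln(z/z₀)
u* = 0.41 × 16.0 / ln(2.03/0.000156) = 0.41 × 16.0 / 9.4737
   = 6.5600 / 9.4737 = 0.6924 m/s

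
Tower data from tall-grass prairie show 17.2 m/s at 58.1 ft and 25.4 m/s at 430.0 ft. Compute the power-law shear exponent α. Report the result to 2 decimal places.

α ≈ 0.19

Power law: V₂/V₁ = (z₂/z₁)^α ⇒ α = ln(V₂/V₁) / ln(z₂/z₁)
α = ln(25.4/17.2) / ln(430.0/58.1) = ln(1.4767) / ln(7.4010)
  = 0.38984 / 2.00162 = 0.19476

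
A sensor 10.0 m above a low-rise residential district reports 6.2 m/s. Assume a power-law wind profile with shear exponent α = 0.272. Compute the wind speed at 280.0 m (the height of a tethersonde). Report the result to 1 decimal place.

Power-law profile: V₂ = V₁ · (z₂/z₁)^α
V₂ = 6.2 × (280.0/10.0)^0.272 = 6.2 × (28.0000)^0.272
    = 6.2 × 2.4753 = 15.3468 m/s

15.3 m/s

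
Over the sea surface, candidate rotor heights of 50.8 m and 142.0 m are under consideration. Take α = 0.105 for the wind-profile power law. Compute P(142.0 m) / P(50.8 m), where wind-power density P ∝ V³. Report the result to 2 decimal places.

Speed ratio: V_B/V_A = (z_B/z_A)^α = (142.0/50.8)^0.105 = (2.7953)^0.105 = 1.11397
Power-density ratio: P_B/P_A = (V_B/V_A)³ = (1.11397)³ = 1.38237

1.38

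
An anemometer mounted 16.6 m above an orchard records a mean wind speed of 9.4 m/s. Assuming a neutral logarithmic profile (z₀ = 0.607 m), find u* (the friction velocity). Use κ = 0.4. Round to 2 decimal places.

Log law: V(z) = (u*/κ) · ln(z/z₀) ⇒ u* = κ · V / ln(z/z₀)
u* = 0.4 × 9.4 / ln(16.6/0.607) = 0.4 × 9.4 / 3.3086
   = 3.7600 / 3.3086 = 1.1364 m/s

u* ≈ 1.14 m/s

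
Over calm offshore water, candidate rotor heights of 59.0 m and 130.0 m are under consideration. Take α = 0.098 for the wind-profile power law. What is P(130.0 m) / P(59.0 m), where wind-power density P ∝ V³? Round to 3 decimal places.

Speed ratio: V_B/V_A = (z_B/z_A)^α = (130.0/59.0)^0.098 = (2.2034)^0.098 = 1.08050
Power-density ratio: P_B/P_A = (V_B/V_A)³ = (1.08050)³ = 1.26145

1.261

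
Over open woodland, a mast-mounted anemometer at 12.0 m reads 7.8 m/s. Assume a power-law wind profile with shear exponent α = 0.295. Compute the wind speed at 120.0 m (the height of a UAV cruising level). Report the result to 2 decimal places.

15.38 m/s

Power-law profile: V₂ = V₁ · (z₂/z₁)^α
V₂ = 7.8 × (120.0/12.0)^0.295 = 7.8 × (10.0000)^0.295
    = 7.8 × 1.9724 = 15.3849 m/s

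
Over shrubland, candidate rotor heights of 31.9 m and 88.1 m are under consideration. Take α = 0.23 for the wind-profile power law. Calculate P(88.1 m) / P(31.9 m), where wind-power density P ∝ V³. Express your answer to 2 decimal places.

2.02

Speed ratio: V_B/V_A = (z_B/z_A)^α = (88.1/31.9)^0.23 = (2.7618)^0.23 = 1.26320
Power-density ratio: P_B/P_A = (V_B/V_A)³ = (1.26320)³ = 2.01566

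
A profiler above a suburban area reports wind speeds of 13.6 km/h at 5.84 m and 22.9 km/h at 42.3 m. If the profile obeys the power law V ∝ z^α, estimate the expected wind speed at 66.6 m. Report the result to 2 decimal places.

First find α: α = ln(V₂/V₁)/ln(z₂/z₁) = ln(22.9/13.6)/ln(42.3/5.84) = 0.52107/1.98006 = 0.2632
Extrapolate from 42.3 m to 66.6 m: V₃ = 22.9 × (66.6/42.3)^0.2632 = 22.9 × 1.1269 = 25.8055 km/h

25.81 km/h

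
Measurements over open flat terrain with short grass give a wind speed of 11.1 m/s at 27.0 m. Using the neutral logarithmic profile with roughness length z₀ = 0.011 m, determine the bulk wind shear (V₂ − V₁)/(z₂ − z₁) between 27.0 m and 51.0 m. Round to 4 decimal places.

Log law: V₂ = V₁ · ln(z₂/z₀)/ln(z₁/z₀) = 11.1 × 8.4417/7.8057 = 12.0044 m/s
ΔV/Δz = (12.0044 − 11.1)/(51.0 − 27.0) = 0.9044/24.0000 = 0.03768 m/s/m

0.0377 m/s/m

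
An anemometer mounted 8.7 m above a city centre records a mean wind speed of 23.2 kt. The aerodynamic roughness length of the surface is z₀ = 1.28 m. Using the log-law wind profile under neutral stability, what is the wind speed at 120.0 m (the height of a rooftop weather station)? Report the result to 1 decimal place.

Log law: V(z) ∝ ln(z/z₀), so V₂/V₁ = ln(z₂/z₀) / ln(z₁/z₀).
ln(120.0/1.28) = 4.5406, ln(8.7/1.28) = 1.9165
V₂ = 23.2 × 4.5406/1.9165 = 23.2 × 2.3693 = 54.9672 kt

55.0 kt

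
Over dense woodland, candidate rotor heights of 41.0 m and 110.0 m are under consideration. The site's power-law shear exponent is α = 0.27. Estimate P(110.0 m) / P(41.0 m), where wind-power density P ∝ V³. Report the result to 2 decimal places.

Speed ratio: V_B/V_A = (z_B/z_A)^α = (110.0/41.0)^0.27 = (2.6829)^0.27 = 1.30534
Power-density ratio: P_B/P_A = (V_B/V_A)³ = (1.30534)³ = 2.22420

2.22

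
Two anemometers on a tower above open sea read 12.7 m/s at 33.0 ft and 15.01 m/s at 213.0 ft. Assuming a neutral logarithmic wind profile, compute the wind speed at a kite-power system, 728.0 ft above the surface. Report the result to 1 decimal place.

16.5 m/s

Log law: V ∝ ln(z/z₀). From the pair, with r = V₁/V₂ = 0.84610,
ln z₀ = (ln z₁ − r·ln z₂)/(1 − r) = (3.4965 − 0.84610×5.3613)/0.15390 = -6.7558 → z₀ = 0.001164 ft
V₃ = V₁ · ln(z₃/z₀)/ln(z₁/z₀) = 12.7 × 13.3461/10.2523 = 16.5324 m/s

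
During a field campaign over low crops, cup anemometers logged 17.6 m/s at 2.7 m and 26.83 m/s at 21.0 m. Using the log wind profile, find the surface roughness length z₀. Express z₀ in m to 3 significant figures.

z₀ ≈ 0.0540 m

Log law: V(z) ∝ ln(z/z₀). With r = V₁/V₂ = 17.6/26.83 = 0.65598,
r · ln(z₂/z₀) = ln(z₁/z₀) ⇒ ln z₀ = (ln z₁ − r·ln z₂)/(1 − r)
ln z₀ = (0.99325 − 0.65598×3.04452) / 0.34402 = -2.9182
z₀ = exp(-2.9182) = 0.05403 m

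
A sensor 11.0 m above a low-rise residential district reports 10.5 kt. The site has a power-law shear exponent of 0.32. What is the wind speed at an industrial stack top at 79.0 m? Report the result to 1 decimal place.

19.7 kt

Power-law profile: V₂ = V₁ · (z₂/z₁)^α
V₂ = 10.5 × (79.0/11.0)^0.32 = 10.5 × (7.1818)^0.32
    = 10.5 × 1.8793 = 19.7326 kt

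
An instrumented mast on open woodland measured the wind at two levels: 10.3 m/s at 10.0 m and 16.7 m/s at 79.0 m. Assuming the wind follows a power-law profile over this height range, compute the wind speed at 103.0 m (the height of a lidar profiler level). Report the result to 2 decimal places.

17.77 m/s

First find α: α = ln(V₂/V₁)/ln(z₂/z₁) = ln(16.7/10.3)/ln(79.0/10.0) = 0.48326/2.06686 = 0.2338
Extrapolate from 79.0 m to 103.0 m: V₃ = 16.7 × (103.0/79.0)^0.2338 = 16.7 × 1.0640 = 17.7686 m/s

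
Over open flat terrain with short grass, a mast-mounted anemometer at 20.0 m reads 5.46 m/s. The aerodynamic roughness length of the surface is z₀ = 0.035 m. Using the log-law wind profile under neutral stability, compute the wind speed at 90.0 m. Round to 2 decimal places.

6.75 m/s

Log law: V(z) ∝ ln(z/z₀), so V₂/V₁ = ln(z₂/z₀) / ln(z₁/z₀).
ln(90.0/0.035) = 7.8522, ln(20.0/0.035) = 6.3481
V₂ = 5.46 × 7.8522/6.3481 = 5.46 × 1.2369 = 6.7536 m/s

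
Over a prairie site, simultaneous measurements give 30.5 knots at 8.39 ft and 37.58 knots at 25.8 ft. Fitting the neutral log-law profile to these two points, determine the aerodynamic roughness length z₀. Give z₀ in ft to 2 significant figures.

Log law: V(z) ∝ ln(z/z₀). With r = V₁/V₂ = 30.5/37.58 = 0.81160,
r · ln(z₂/z₀) = ln(z₁/z₀) ⇒ ln z₀ = (ln z₁ − r·ln z₂)/(1 − r)
ln z₀ = (2.12704 − 0.81160×3.25037) / 0.18840 = -2.7122
z₀ = exp(-2.7122) = 0.06639 ft

z₀ ≈ 0.066 ft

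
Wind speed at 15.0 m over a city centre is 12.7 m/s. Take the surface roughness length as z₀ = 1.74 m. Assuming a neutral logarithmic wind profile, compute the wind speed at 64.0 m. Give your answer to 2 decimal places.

Log law: V(z) ∝ ln(z/z₀), so V₂/V₁ = ln(z₂/z₀) / ln(z₁/z₀).
ln(64.0/1.74) = 3.6050, ln(15.0/1.74) = 2.1542
V₂ = 12.7 × 3.6050/2.1542 = 12.7 × 1.6735 = 21.2535 m/s

21.25 m/s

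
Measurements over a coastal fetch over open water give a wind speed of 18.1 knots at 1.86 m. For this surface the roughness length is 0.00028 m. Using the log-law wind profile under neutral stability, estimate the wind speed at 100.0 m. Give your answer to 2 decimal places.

Log law: V(z) ∝ ln(z/z₀), so V₂/V₁ = ln(z₂/z₀) / ln(z₁/z₀).
ln(100.0/0.00028) = 12.7859, ln(1.86/0.00028) = 8.8013
V₂ = 18.1 × 12.7859/8.8013 = 18.1 × 1.4527 = 26.2944 knots

26.29 knots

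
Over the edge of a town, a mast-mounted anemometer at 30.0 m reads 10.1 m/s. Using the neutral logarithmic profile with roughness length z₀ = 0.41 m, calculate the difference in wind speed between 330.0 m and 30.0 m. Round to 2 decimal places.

5.64 m/s

Log law: V₂ = V₁ · ln(z₂/z₀)/ln(z₁/z₀) = 10.1 × 6.6907/4.2928 = 15.7417 m/s
ΔV = 15.7417 − 10.1 = 5.6417 m/s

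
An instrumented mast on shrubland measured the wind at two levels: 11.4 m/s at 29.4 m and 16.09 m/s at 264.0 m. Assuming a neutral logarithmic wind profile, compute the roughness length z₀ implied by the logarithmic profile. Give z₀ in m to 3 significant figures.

z₀ ≈ 0.142 m

Log law: V(z) ∝ ln(z/z₀). With r = V₁/V₂ = 11.4/16.09 = 0.70851,
r · ln(z₂/z₀) = ln(z₁/z₀) ⇒ ln z₀ = (ln z₁ − r·ln z₂)/(1 − r)
ln z₀ = (3.38099 − 0.70851×5.57595) / 0.29149 = -1.9543
z₀ = exp(-1.9543) = 0.1417 m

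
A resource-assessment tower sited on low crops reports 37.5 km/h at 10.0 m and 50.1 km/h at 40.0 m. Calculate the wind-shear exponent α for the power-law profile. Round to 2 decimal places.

Power law: V₂/V₁ = (z₂/z₁)^α ⇒ α = ln(V₂/V₁) / ln(z₂/z₁)
α = ln(50.1/37.5) / ln(40.0/10.0) = ln(1.3360) / ln(4.0000)
  = 0.28968 / 1.38629 = 0.20896

α ≈ 0.21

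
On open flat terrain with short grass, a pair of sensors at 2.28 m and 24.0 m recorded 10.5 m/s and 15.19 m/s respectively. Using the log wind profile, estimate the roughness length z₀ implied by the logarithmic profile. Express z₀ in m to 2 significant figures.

z₀ ≈ 0.012 m

Log law: V(z) ∝ ln(z/z₀). With r = V₁/V₂ = 10.5/15.19 = 0.69124,
r · ln(z₂/z₀) = ln(z₁/z₀) ⇒ ln z₀ = (ln z₁ − r·ln z₂)/(1 − r)
ln z₀ = (0.82418 − 0.69124×3.17805) / 0.30876 = -4.4457
z₀ = exp(-4.4457) = 0.01173 m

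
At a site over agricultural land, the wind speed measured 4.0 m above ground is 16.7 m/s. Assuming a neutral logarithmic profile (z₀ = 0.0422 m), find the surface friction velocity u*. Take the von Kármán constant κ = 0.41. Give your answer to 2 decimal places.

Log law: V(z) = (u*/κ) · ln(z/z₀) ⇒ u* = κ · V / ln(z/z₀)
u* = 0.41 × 16.7 / ln(4.0/0.0422) = 0.41 × 16.7 / 4.5516
   = 6.8470 / 4.5516 = 1.5043 m/s

u* ≈ 1.50 m/s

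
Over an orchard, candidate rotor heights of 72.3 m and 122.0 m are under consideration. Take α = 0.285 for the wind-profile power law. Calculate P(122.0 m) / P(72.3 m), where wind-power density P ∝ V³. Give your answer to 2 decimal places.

Speed ratio: V_B/V_A = (z_B/z_A)^α = (122.0/72.3)^0.285 = (1.6874)^0.285 = 1.16080
Power-density ratio: P_B/P_A = (V_B/V_A)³ = (1.16080)³ = 1.56414

1.56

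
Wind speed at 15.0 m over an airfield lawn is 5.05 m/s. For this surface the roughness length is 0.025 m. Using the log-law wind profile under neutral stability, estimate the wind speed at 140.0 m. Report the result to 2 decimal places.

Log law: V(z) ∝ ln(z/z₀), so V₂/V₁ = ln(z₂/z₀) / ln(z₁/z₀).
ln(140.0/0.025) = 8.6305, ln(15.0/0.025) = 6.3969
V₂ = 5.05 × 8.6305/6.3969 = 5.05 × 1.3492 = 6.8133 m/s

6.81 m/s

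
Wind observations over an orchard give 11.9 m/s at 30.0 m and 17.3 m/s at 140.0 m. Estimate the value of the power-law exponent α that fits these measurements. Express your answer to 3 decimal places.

α ≈ 0.243

Power law: V₂/V₁ = (z₂/z₁)^α ⇒ α = ln(V₂/V₁) / ln(z₂/z₁)
α = ln(17.3/11.9) / ln(140.0/30.0) = ln(1.4538) / ln(4.6667)
  = 0.37417 / 1.54045 = 0.24290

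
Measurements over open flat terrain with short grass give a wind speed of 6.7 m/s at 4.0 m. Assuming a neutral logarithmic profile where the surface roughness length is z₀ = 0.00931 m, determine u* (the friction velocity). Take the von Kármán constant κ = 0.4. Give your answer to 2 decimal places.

Log law: V(z) = (u*/κ) · ln(z/z₀) ⇒ u* = κ · V / ln(z/z₀)
u* = 0.4 × 6.7 / ln(4.0/0.00931) = 0.4 × 6.7 / 6.0630
   = 2.6800 / 6.0630 = 0.4420 m/s

u* ≈ 0.44 m/s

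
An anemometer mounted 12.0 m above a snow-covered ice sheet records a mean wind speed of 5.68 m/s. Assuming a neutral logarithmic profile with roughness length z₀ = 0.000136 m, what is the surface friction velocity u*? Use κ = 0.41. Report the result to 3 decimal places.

Log law: V(z) = (u*/κ) · ln(z/z₀) ⇒ u* = κ · V / ln(z/z₀)
u* = 0.41 × 5.68 / ln(12.0/0.000136) = 0.41 × 5.68 / 11.3878
   = 2.3288 / 11.3878 = 0.2045 m/s

u* ≈ 0.205 m/s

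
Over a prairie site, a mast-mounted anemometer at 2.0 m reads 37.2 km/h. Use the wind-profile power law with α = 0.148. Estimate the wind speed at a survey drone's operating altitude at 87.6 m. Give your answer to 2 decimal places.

Power-law profile: V₂ = V₁ · (z₂/z₁)^α
V₂ = 37.2 × (87.6/2.0)^0.148 = 37.2 × (43.8000)^0.148
    = 37.2 × 1.7496 = 65.0850 km/h

65.09 km/h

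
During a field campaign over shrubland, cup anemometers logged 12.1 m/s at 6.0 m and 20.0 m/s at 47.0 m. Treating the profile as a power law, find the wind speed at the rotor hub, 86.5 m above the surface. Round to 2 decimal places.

23.21 m/s

First find α: α = ln(V₂/V₁)/ln(z₂/z₁) = ln(20.0/12.1)/ln(47.0/6.0) = 0.50253/2.05839 = 0.2441
Extrapolate from 47.0 m to 86.5 m: V₃ = 20.0 × (86.5/47.0)^0.2441 = 20.0 × 1.1606 = 23.2117 m/s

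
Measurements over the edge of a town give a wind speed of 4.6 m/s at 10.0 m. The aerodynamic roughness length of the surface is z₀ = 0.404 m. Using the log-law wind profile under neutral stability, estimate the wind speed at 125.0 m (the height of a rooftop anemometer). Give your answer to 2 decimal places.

Log law: V(z) ∝ ln(z/z₀), so V₂/V₁ = ln(z₂/z₀) / ln(z₁/z₀).
ln(125.0/0.404) = 5.7347, ln(10.0/0.404) = 3.2089
V₂ = 4.6 × 5.7347/3.2089 = 4.6 × 1.7871 = 8.2206 m/s

8.22 m/s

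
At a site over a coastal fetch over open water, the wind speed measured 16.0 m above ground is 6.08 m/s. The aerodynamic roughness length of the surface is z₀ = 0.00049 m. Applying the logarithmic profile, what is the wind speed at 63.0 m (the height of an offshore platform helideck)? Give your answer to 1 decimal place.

6.9 m/s

Log law: V(z) ∝ ln(z/z₀), so V₂/V₁ = ln(z₂/z₀) / ln(z₁/z₀).
ln(63.0/0.00049) = 11.7642, ln(16.0/0.00049) = 10.3937
V₂ = 6.08 × 11.7642/10.3937 = 6.08 × 1.1319 = 6.8817 m/s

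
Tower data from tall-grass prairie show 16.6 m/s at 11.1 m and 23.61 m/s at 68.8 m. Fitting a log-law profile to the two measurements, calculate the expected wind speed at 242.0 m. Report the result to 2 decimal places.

28.44 m/s

Log law: V ∝ ln(z/z₀). From the pair, with r = V₁/V₂ = 0.70309,
ln z₀ = (ln z₁ − r·ln z₂)/(1 − r) = (2.4069 − 0.70309×4.2312)/0.29691 = -1.9130 → z₀ = 0.1476 m
V₃ = V₁ · ln(z₃/z₀)/ln(z₁/z₀) = 16.6 × 7.4019/4.3199 = 28.4430 m/s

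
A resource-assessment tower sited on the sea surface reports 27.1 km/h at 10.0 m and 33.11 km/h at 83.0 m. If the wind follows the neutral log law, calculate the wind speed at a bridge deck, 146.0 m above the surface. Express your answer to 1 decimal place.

Log law: V ∝ ln(z/z₀). From the pair, with r = V₁/V₂ = 0.81848,
ln z₀ = (ln z₁ − r·ln z₂)/(1 − r) = (2.3026 − 0.81848×4.4188)/0.18152 = -7.2399 → z₀ = 0.0007174 m
V₃ = V₁ · ln(z₃/z₀)/ln(z₁/z₀) = 27.1 × 12.2235/9.5425 = 34.7139 km/h

34.7 km/h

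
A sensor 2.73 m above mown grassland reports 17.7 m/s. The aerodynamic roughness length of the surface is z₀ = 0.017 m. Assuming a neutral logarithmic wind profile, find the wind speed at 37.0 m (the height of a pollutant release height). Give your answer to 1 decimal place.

Log law: V(z) ∝ ln(z/z₀), so V₂/V₁ = ln(z₂/z₀) / ln(z₁/z₀).
ln(37.0/0.017) = 7.6855, ln(2.73/0.017) = 5.0788
V₂ = 17.7 × 7.6855/5.0788 = 17.7 × 1.5132 = 26.7842 m/s

26.8 m/s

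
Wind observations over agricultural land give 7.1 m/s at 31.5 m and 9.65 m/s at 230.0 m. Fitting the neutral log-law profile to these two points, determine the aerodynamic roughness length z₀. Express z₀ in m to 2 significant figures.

z₀ ≈ 0.12 m

Log law: V(z) ∝ ln(z/z₀). With r = V₁/V₂ = 7.1/9.65 = 0.73575,
r · ln(z₂/z₀) = ln(z₁/z₀) ⇒ ln z₀ = (ln z₁ − r·ln z₂)/(1 − r)
ln z₀ = (3.44999 − 0.73575×5.43808) / 0.26425 = -2.0855
z₀ = exp(-2.0855) = 0.1242 m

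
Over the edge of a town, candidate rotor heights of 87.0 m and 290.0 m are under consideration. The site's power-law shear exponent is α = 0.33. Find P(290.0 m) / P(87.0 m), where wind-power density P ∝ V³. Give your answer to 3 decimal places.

Speed ratio: V_B/V_A = (z_B/z_A)^α = (290.0/87.0)^0.33 = (3.3333)^0.33 = 1.48782
Power-density ratio: P_B/P_A = (V_B/V_A)³ = (1.48782)³ = 3.29344

3.293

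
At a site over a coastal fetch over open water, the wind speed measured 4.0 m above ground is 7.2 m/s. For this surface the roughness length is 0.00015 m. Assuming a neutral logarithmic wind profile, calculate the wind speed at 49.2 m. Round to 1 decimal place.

9.0 m/s

Log law: V(z) ∝ ln(z/z₀), so V₂/V₁ = ln(z₂/z₀) / ln(z₁/z₀).
ln(49.2/0.00015) = 12.7008, ln(4.0/0.00015) = 10.1912
V₂ = 7.2 × 12.7008/10.1912 = 7.2 × 1.2463 = 8.9730 m/s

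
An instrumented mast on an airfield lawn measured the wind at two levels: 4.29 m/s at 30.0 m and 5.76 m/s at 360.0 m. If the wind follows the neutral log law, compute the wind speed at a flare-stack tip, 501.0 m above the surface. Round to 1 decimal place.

6.0 m/s

Log law: V ∝ ln(z/z₀). From the pair, with r = V₁/V₂ = 0.74479,
ln z₀ = (ln z₁ − r·ln z₂)/(1 − r) = (3.4012 − 0.74479×5.8861)/0.25521 = -3.8507 → z₀ = 0.02127 m
V₃ = V₁ · ln(z₃/z₀)/ln(z₁/z₀) = 4.29 × 10.0673/7.2519 = 5.9555 m/s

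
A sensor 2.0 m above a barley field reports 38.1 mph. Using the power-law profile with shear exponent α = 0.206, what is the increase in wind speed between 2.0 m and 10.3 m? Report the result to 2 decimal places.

15.30 mph

Power law: V₂ = V₁ · (z₂/z₁)^α = 38.1 × (5.1500)^0.206 = 53.4020 mph
ΔV = 53.4020 − 38.1 = 15.3020 mph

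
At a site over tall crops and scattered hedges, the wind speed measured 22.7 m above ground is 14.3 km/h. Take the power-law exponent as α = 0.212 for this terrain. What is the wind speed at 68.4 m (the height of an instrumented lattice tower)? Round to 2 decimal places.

18.07 km/h

Power-law profile: V₂ = V₁ · (z₂/z₁)^α
V₂ = 14.3 × (68.4/22.7)^0.212 = 14.3 × (3.0132)^0.212
    = 14.3 × 1.2634 = 18.0672 km/h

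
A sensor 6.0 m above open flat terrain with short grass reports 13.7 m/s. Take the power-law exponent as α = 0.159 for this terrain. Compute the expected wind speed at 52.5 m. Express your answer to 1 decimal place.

Power-law profile: V₂ = V₁ · (z₂/z₁)^α
V₂ = 13.7 × (52.5/6.0)^0.159 = 13.7 × (8.7500)^0.159
    = 13.7 × 1.4118 = 19.3419 m/s

19.3 m/s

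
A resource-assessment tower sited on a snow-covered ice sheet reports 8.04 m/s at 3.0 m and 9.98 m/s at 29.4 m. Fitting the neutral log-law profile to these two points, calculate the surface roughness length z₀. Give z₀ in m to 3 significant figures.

Log law: V(z) ∝ ln(z/z₀). With r = V₁/V₂ = 8.04/9.98 = 0.80561,
r · ln(z₂/z₀) = ln(z₁/z₀) ⇒ ln z₀ = (ln z₁ − r·ln z₂)/(1 − r)
ln z₀ = (1.09861 − 0.80561×3.38099) / 0.19439 = -8.3603
z₀ = exp(-8.3603) = 0.0002340 m

z₀ ≈ 0.000234 m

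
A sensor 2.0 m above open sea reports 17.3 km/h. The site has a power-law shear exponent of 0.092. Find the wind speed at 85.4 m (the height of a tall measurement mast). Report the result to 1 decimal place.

Power-law profile: V₂ = V₁ · (z₂/z₁)^α
V₂ = 17.3 × (85.4/2.0)^0.092 = 17.3 × (42.7000)^0.092
    = 17.3 × 1.4125 = 24.4369 km/h

24.4 km/h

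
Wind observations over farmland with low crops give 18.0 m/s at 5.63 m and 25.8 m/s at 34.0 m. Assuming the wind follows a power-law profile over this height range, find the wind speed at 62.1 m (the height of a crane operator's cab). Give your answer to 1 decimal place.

29.1 m/s

First find α: α = ln(V₂/V₁)/ln(z₂/z₁) = ln(25.8/18.0)/ln(34.0/5.63) = 0.36000/1.79825 = 0.2002
Extrapolate from 34.0 m to 62.1 m: V₃ = 25.8 × (62.1/34.0)^0.2002 = 25.8 × 1.1282 = 29.1067 m/s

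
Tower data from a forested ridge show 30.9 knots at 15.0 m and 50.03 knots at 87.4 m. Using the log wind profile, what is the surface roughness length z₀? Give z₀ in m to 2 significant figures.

z₀ ≈ 0.87 m

Log law: V(z) ∝ ln(z/z₀). With r = V₁/V₂ = 30.9/50.03 = 0.61763,
r · ln(z₂/z₀) = ln(z₁/z₀) ⇒ ln z₀ = (ln z₁ − r·ln z₂)/(1 − r)
ln z₀ = (2.70805 − 0.61763×4.47050) / 0.38237 = -0.1388
z₀ = exp(-0.1388) = 0.8704 m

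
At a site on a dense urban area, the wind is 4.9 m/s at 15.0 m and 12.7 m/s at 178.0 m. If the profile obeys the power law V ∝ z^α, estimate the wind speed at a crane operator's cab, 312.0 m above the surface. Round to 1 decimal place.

First find α: α = ln(V₂/V₁)/ln(z₂/z₁) = ln(12.7/4.9)/ln(178.0/15.0) = 0.95237/2.47373 = 0.3850
Extrapolate from 178.0 m to 312.0 m: V₃ = 12.7 × (312.0/178.0)^0.3850 = 12.7 × 1.2412 = 15.7630 m/s

15.8 m/s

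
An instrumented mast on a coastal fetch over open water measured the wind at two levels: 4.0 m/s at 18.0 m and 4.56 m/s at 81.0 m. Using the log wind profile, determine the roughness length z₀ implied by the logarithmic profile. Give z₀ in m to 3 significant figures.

z₀ ≈ 0.000389 m

Log law: V(z) ∝ ln(z/z₀). With r = V₁/V₂ = 4.0/4.56 = 0.87719,
r · ln(z₂/z₀) = ln(z₁/z₀) ⇒ ln z₀ = (ln z₁ − r·ln z₂)/(1 − r)
ln z₀ = (2.89037 − 0.87719×4.39445) / 0.12281 = -7.8530
z₀ = exp(-7.8530) = 0.0003886 m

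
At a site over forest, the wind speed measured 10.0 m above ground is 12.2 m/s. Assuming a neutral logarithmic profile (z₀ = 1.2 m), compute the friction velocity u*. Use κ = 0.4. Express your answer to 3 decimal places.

Log law: V(z) = (u*/κ) · ln(z/z₀) ⇒ u* = κ · V / ln(z/z₀)
u* = 0.4 × 12.2 / ln(10.0/1.2) = 0.4 × 12.2 / 2.1203
   = 4.8800 / 2.1203 = 2.3016 m/s

u* ≈ 2.302 m/s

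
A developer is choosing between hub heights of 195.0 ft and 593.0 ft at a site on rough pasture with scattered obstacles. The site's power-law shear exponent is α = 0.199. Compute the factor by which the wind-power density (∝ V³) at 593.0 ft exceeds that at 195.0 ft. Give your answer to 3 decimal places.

Speed ratio: V_B/V_A = (z_B/z_A)^α = (593.0/195.0)^0.199 = (3.0410)^0.199 = 1.24773
Power-density ratio: P_B/P_A = (V_B/V_A)³ = (1.24773)³ = 1.94251

1.943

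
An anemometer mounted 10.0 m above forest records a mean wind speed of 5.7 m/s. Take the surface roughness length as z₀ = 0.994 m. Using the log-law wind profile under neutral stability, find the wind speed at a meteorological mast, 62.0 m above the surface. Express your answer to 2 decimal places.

Log law: V(z) ∝ ln(z/z₀), so V₂/V₁ = ln(z₂/z₀) / ln(z₁/z₀).
ln(62.0/0.994) = 4.1332, ln(10.0/0.994) = 2.3086
V₂ = 5.7 × 4.1332/2.3086 = 5.7 × 1.7903 = 10.2049 m/s

10.20 m/s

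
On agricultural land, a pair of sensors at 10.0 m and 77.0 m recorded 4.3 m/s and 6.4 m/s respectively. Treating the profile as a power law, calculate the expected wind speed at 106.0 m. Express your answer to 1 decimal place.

6.8 m/s

First find α: α = ln(V₂/V₁)/ln(z₂/z₁) = ln(6.4/4.3)/ln(77.0/10.0) = 0.39768/2.04122 = 0.1948
Extrapolate from 77.0 m to 106.0 m: V₃ = 6.4 × (106.0/77.0)^0.1948 = 6.4 × 1.0643 = 6.8112 m/s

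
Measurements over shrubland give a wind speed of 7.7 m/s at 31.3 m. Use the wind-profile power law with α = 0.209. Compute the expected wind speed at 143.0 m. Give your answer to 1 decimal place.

Power-law profile: V₂ = V₁ · (z₂/z₁)^α
V₂ = 7.7 × (143.0/31.3)^0.209 = 7.7 × (4.5687)^0.209
    = 7.7 × 1.3737 = 10.5776 m/s

10.6 m/s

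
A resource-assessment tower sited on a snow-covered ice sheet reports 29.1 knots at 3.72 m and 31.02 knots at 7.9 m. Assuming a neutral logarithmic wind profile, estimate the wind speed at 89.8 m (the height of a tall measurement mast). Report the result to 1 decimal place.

Log law: V ∝ ln(z/z₀). From the pair, with r = V₁/V₂ = 0.93810,
ln z₀ = (ln z₁ − r·ln z₂)/(1 − r) = (1.3137 − 0.93810×2.0669)/0.06190 = -10.1010 → z₀ = 0.00004104 m
V₃ = V₁ · ln(z₃/z₀)/ln(z₁/z₀) = 29.1 × 14.5986/11.4148 = 37.2167 knots

37.2 knots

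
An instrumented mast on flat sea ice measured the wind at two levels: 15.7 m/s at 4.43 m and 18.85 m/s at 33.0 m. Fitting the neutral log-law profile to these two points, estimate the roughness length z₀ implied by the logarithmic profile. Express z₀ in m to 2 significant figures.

z₀ ≈ 0.00020 m

Log law: V(z) ∝ ln(z/z₀). With r = V₁/V₂ = 15.7/18.85 = 0.83289,
r · ln(z₂/z₀) = ln(z₁/z₀) ⇒ ln z₀ = (ln z₁ − r·ln z₂)/(1 − r)
ln z₀ = (1.48840 − 0.83289×3.49651) / 0.16711 = -8.5203
z₀ = exp(-8.5203) = 0.0001994 m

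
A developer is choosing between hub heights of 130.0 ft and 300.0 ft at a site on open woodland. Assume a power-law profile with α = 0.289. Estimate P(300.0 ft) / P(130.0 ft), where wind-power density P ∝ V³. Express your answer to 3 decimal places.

2.065

Speed ratio: V_B/V_A = (z_B/z_A)^α = (300.0/130.0)^0.289 = (2.3077)^0.289 = 1.27338
Power-density ratio: P_B/P_A = (V_B/V_A)³ = (1.27338)³ = 2.06479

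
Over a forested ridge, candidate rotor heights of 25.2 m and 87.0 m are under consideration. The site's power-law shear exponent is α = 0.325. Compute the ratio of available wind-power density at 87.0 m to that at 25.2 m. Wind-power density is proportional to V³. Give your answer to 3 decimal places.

3.347

Speed ratio: V_B/V_A = (z_B/z_A)^α = (87.0/25.2)^0.325 = (3.4524)^0.325 = 1.49585
Power-density ratio: P_B/P_A = (V_B/V_A)³ = (1.49585)³ = 3.34708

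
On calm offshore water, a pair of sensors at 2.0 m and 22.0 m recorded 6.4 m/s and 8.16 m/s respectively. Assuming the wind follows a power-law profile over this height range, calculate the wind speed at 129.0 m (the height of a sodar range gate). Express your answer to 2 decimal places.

First find α: α = ln(V₂/V₁)/ln(z₂/z₁) = ln(8.16/6.4)/ln(22.0/2.0) = 0.24295/2.39790 = 0.1013
Extrapolate from 22.0 m to 129.0 m: V₃ = 8.16 × (129.0/22.0)^0.1013 = 8.16 × 1.1963 = 9.7615 m/s

9.76 m/s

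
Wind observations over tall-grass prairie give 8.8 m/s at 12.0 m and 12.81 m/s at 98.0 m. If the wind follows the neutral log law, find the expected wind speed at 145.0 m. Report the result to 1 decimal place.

13.6 m/s

Log law: V ∝ ln(z/z₀). From the pair, with r = V₁/V₂ = 0.68696,
ln z₀ = (ln z₁ − r·ln z₂)/(1 − r) = (2.4849 − 0.68696×4.5850)/0.31304 = -2.1237 → z₀ = 0.1196 m
V₃ = V₁ · ln(z₃/z₀)/ln(z₁/z₀) = 8.8 × 7.1004/4.6086 = 13.5581 m/s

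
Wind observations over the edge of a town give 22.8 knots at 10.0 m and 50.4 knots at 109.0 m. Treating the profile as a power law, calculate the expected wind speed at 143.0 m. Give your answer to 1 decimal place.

55.2 knots

First find α: α = ln(V₂/V₁)/ln(z₂/z₁) = ln(50.4/22.8)/ln(109.0/10.0) = 0.79323/2.38876 = 0.3321
Extrapolate from 109.0 m to 143.0 m: V₃ = 50.4 × (143.0/109.0)^0.3321 = 50.4 × 1.0943 = 55.1549 knots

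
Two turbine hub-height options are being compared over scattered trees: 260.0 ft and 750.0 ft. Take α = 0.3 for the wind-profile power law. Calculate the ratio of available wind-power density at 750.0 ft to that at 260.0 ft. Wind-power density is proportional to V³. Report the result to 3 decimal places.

Speed ratio: V_B/V_A = (z_B/z_A)^α = (750.0/260.0)^0.3 = (2.8846)^0.3 = 1.37413
Power-density ratio: P_B/P_A = (V_B/V_A)³ = (1.37413)³ = 2.59465

2.595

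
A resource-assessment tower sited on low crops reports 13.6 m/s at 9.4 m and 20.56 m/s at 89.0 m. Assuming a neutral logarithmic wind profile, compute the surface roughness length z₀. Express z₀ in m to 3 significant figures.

z₀ ≈ 0.116 m

Log law: V(z) ∝ ln(z/z₀). With r = V₁/V₂ = 13.6/20.56 = 0.66148,
r · ln(z₂/z₀) = ln(z₁/z₀) ⇒ ln z₀ = (ln z₁ − r·ln z₂)/(1 − r)
ln z₀ = (2.24071 − 0.66148×4.48864) / 0.33852 = -2.1518
z₀ = exp(-2.1518) = 0.1163 m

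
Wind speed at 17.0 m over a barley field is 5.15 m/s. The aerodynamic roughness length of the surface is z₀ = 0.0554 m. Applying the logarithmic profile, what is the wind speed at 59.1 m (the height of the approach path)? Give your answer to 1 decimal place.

Log law: V(z) ∝ ln(z/z₀), so V₂/V₁ = ln(z₂/z₀) / ln(z₁/z₀).
ln(59.1/0.0554) = 6.9724, ln(17.0/0.0554) = 5.7264
V₂ = 5.15 × 6.9724/5.7264 = 5.15 × 1.2176 = 6.2706 m/s

6.3 m/s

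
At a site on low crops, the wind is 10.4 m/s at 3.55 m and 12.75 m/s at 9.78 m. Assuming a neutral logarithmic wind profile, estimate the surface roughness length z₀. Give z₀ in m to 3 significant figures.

z₀ ≈ 0.0400 m

Log law: V(z) ∝ ln(z/z₀). With r = V₁/V₂ = 10.4/12.75 = 0.81569,
r · ln(z₂/z₀) = ln(z₁/z₀) ⇒ ln z₀ = (ln z₁ − r·ln z₂)/(1 − r)
ln z₀ = (1.26695 − 0.81569×2.28034) / 0.18431 = -3.2179
z₀ = exp(-3.2179) = 0.04004 m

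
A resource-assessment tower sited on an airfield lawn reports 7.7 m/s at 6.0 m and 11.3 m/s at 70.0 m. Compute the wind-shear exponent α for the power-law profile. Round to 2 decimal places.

Power law: V₂/V₁ = (z₂/z₁)^α ⇒ α = ln(V₂/V₁) / ln(z₂/z₁)
α = ln(11.3/7.7) / ln(70.0/6.0) = ln(1.4675) / ln(11.6667)
  = 0.38358 / 2.45674 = 0.15613

α ≈ 0.16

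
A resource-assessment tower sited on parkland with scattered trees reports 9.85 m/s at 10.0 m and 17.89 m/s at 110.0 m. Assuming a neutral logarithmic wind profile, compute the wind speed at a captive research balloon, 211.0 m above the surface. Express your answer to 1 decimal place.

Log law: V ∝ ln(z/z₀). From the pair, with r = V₁/V₂ = 0.55059,
ln z₀ = (ln z₁ − r·ln z₂)/(1 − r) = (2.3026 − 0.55059×4.7005)/0.44941 = -0.6351 → z₀ = 0.5299 m
V₃ = V₁ · ln(z₃/z₀)/ln(z₁/z₀) = 9.85 × 5.9870/2.9377 = 20.0740 m/s

20.1 m/s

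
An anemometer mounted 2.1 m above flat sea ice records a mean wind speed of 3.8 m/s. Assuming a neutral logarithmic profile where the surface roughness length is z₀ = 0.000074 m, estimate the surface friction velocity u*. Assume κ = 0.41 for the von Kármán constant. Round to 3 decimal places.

Log law: V(z) = (u*/κ) · ln(z/z₀) ⇒ u* = κ · V / ln(z/z₀)
u* = 0.41 × 3.8 / ln(2.1/0.000074) = 0.41 × 3.8 / 10.2534
   = 1.5580 / 10.2534 = 0.1519 m/s

u* ≈ 0.152 m/s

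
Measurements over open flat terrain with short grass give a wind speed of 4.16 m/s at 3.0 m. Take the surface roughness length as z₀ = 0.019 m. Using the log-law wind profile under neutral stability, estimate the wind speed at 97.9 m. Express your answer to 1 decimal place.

7.0 m/s

Log law: V(z) ∝ ln(z/z₀), so V₂/V₁ = ln(z₂/z₀) / ln(z₁/z₀).
ln(97.9/0.019) = 8.5473, ln(3.0/0.019) = 5.0619
V₂ = 4.16 × 8.5473/5.0619 = 4.16 × 1.6885 = 7.0243 m/s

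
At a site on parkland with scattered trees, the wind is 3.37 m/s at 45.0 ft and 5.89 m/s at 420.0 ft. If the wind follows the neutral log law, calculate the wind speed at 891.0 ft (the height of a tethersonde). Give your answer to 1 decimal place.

Log law: V ∝ ln(z/z₀). From the pair, with r = V₁/V₂ = 0.57216,
ln z₀ = (ln z₁ − r·ln z₂)/(1 − r) = (3.8067 − 0.57216×6.0403)/0.42784 = 0.8197 → z₀ = 2.270 ft
V₃ = V₁ · ln(z₃/z₀)/ln(z₁/z₀) = 3.37 × 5.9727/2.9870 = 6.7385 m/s

6.7 m/s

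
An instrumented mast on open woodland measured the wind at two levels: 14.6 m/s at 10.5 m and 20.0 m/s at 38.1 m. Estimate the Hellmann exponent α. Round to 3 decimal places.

α ≈ 0.244

Power law: V₂/V₁ = (z₂/z₁)^α ⇒ α = ln(V₂/V₁) / ln(z₂/z₁)
α = ln(20.0/14.6) / ln(38.1/10.5) = ln(1.3699) / ln(3.6286)
  = 0.31471 / 1.28884 = 0.24418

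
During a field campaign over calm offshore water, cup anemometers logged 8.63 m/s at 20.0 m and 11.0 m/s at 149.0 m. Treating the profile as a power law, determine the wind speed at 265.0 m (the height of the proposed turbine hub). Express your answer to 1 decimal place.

First find α: α = ln(V₂/V₁)/ln(z₂/z₁) = ln(11.0/8.63)/ln(149.0/20.0) = 0.24265/2.00821 = 0.1208
Extrapolate from 149.0 m to 265.0 m: V₃ = 11.0 × (265.0/149.0)^0.1208 = 11.0 × 1.0720 = 11.7925 m/s

11.8 m/s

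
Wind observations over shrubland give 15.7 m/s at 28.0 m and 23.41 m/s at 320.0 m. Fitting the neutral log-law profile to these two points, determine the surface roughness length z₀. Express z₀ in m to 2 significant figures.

Log law: V(z) ∝ ln(z/z₀). With r = V₁/V₂ = 15.7/23.41 = 0.67065,
r · ln(z₂/z₀) = ln(z₁/z₀) ⇒ ln z₀ = (ln z₁ − r·ln z₂)/(1 − r)
ln z₀ = (3.33220 − 0.67065×5.76832) / 0.32935 = -1.6285
z₀ = exp(-1.6285) = 0.1962 m

z₀ ≈ 0.20 m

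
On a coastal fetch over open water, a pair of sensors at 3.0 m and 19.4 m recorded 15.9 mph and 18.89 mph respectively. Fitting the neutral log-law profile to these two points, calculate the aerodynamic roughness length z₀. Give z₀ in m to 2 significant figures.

z₀ ≈ 0.00015 m

Log law: V(z) ∝ ln(z/z₀). With r = V₁/V₂ = 15.9/18.89 = 0.84172,
r · ln(z₂/z₀) = ln(z₁/z₀) ⇒ ln z₀ = (ln z₁ − r·ln z₂)/(1 − r)
ln z₀ = (1.09861 − 0.84172×2.96527) / 0.15828 = -8.8278
z₀ = exp(-8.8278) = 0.0001466 m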